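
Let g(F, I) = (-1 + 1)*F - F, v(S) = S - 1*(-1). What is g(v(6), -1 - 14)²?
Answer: 49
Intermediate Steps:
v(S) = 1 + S (v(S) = S + 1 = 1 + S)
g(F, I) = -F (g(F, I) = 0*F - F = 0 - F = -F)
g(v(6), -1 - 14)² = (-(1 + 6))² = (-1*7)² = (-7)² = 49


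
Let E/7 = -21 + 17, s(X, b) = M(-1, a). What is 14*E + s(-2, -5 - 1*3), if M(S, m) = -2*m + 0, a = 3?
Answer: -398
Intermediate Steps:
M(S, m) = -2*m
s(X, b) = -6 (s(X, b) = -2*3 = -6)
E = -28 (E = 7*(-21 + 17) = 7*(-4) = -28)
14*E + s(-2, -5 - 1*3) = 14*(-28) - 6 = -392 - 6 = -398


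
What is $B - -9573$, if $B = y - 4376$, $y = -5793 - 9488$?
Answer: $-10084$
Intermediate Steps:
$y = -15281$
$B = -19657$ ($B = -15281 - 4376 = -19657$)
$B - -9573 = -19657 - -9573 = -19657 + 9573 = -10084$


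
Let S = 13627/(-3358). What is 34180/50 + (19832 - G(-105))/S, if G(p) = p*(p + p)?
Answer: 83817306/68135 ≈ 1230.2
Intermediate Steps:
S = -13627/3358 (S = 13627*(-1/3358) = -13627/3358 ≈ -4.0581)
G(p) = 2*p**2 (G(p) = p*(2*p) = 2*p**2)
34180/50 + (19832 - G(-105))/S = 34180/50 + (19832 - 2*(-105)**2)/(-13627/3358) = 34180*(1/50) + (19832 - 2*11025)*(-3358/13627) = 3418/5 + (19832 - 1*22050)*(-3358/13627) = 3418/5 + (19832 - 22050)*(-3358/13627) = 3418/5 - 2218*(-3358/13627) = 3418/5 + 7448044/13627 = 83817306/68135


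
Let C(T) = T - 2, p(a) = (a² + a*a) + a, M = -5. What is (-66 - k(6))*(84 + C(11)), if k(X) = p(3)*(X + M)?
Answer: -8091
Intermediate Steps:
p(a) = a + 2*a² (p(a) = (a² + a²) + a = 2*a² + a = a + 2*a²)
C(T) = -2 + T
k(X) = -105 + 21*X (k(X) = (3*(1 + 2*3))*(X - 5) = (3*(1 + 6))*(-5 + X) = (3*7)*(-5 + X) = 21*(-5 + X) = -105 + 21*X)
(-66 - k(6))*(84 + C(11)) = (-66 - (-105 + 21*6))*(84 + (-2 + 11)) = (-66 - (-105 + 126))*(84 + 9) = (-66 - 1*21)*93 = (-66 - 21)*93 = -87*93 = -8091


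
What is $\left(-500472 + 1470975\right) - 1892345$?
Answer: $-921842$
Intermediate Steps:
$\left(-500472 + 1470975\right) - 1892345 = 970503 - 1892345 = -921842$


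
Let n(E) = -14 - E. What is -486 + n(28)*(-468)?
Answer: 19170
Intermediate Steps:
-486 + n(28)*(-468) = -486 + (-14 - 1*28)*(-468) = -486 + (-14 - 28)*(-468) = -486 - 42*(-468) = -486 + 19656 = 19170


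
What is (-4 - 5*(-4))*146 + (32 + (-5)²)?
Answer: 2393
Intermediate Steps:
(-4 - 5*(-4))*146 + (32 + (-5)²) = (-4 + 20)*146 + (32 + 25) = 16*146 + 57 = 2336 + 57 = 2393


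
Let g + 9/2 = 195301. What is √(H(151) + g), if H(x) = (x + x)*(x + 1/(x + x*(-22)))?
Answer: √424944786/42 ≈ 490.81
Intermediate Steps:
g = 390593/2 (g = -9/2 + 195301 = 390593/2 ≈ 1.9530e+5)
H(x) = 2*x*(x - 1/(21*x)) (H(x) = (2*x)*(x + 1/(x - 22*x)) = (2*x)*(x + 1/(-21*x)) = (2*x)*(x - 1/(21*x)) = 2*x*(x - 1/(21*x)))
√(H(151) + g) = √((-2/21 + 2*151²) + 390593/2) = √((-2/21 + 2*22801) + 390593/2) = √((-2/21 + 45602) + 390593/2) = √(957640/21 + 390593/2) = √(10117733/42) = √424944786/42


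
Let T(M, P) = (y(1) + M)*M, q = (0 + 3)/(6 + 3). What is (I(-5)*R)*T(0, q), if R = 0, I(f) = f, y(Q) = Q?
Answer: 0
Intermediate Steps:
q = ⅓ (q = 3/9 = 3*(⅑) = ⅓ ≈ 0.33333)
T(M, P) = M*(1 + M) (T(M, P) = (1 + M)*M = M*(1 + M))
(I(-5)*R)*T(0, q) = (-5*0)*(0*(1 + 0)) = 0*(0*1) = 0*0 = 0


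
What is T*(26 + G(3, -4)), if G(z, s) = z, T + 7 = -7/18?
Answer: -3857/18 ≈ -214.28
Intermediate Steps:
T = -133/18 (T = -7 - 7/18 = -133/18 ≈ -7.3889)
T*(26 + G(3, -4)) = -133*(26 + 3)/18 = -133/18*29 = -3857/18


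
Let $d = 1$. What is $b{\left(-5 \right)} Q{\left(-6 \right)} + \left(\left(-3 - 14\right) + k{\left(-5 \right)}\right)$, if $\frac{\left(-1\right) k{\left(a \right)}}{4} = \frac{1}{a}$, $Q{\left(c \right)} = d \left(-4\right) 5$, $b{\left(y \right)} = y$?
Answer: $\frac{419}{5} \approx 83.8$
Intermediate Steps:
$Q{\left(c \right)} = -20$ ($Q{\left(c \right)} = 1 \left(-4\right) 5 = \left(-4\right) 5 = -20$)
$k{\left(a \right)} = - \frac{4}{a}$
$b{\left(-5 \right)} Q{\left(-6 \right)} + \left(\left(-3 - 14\right) + k{\left(-5 \right)}\right) = \left(-5\right) \left(-20\right) - \left(17 + \frac{4}{-5}\right) = 100 - \frac{81}{5} = \frac{419}{5}$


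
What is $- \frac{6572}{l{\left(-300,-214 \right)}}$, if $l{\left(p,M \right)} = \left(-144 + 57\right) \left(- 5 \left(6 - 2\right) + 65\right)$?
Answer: $\frac{6572}{3915} \approx 1.6787$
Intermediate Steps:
$l{\left(p,M \right)} = -3915$ ($l{\left(p,M \right)} = - 87 \left(\left(-5\right) 4 + 65\right) = - 87 \left(-20 + 65\right) = \left(-87\right) 45 = -3915$)
$- \frac{6572}{l{\left(-300,-214 \right)}} = - \frac{6572}{-3915} = \left(-6572\right) \left(- \frac{1}{3915}\right) = \frac{6572}{3915}$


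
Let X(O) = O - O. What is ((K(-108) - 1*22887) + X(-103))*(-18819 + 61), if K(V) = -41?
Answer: 430083424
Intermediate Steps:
X(O) = 0
((K(-108) - 1*22887) + X(-103))*(-18819 + 61) = ((-41 - 1*22887) + 0)*(-18819 + 61) = ((-41 - 22887) + 0)*(-18758) = (-22928 + 0)*(-18758) = -22928*(-18758) = 430083424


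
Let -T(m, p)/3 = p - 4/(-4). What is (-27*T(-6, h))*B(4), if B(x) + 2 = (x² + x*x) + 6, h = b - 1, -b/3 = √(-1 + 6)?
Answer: -8748*√5 ≈ -19561.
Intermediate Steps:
b = -3*√5 (b = -3*√(-1 + 6) = -3*√5 ≈ -6.7082)
h = -1 - 3*√5 (h = -3*√5 - 1 = -1 - 3*√5 ≈ -7.7082)
B(x) = 4 + 2*x² (B(x) = -2 + ((x² + x*x) + 6) = -2 + ((x² + x²) + 6) = -2 + (2*x² + 6) = -2 + (6 + 2*x²) = 4 + 2*x²)
T(m, p) = -3 - 3*p (T(m, p) = -3*(p - 4/(-4)) = -3*(p - 4*(-¼)) = -3*(p + 1) = -3*(1 + p) = -3 - 3*p)
(-27*T(-6, h))*B(4) = (-27*(-3 - 3*(-1 - 3*√5)))*(4 + 2*4²) = (-27*(-3 + (3 + 9*√5)))*(4 + 2*16) = (-243*√5)*(4 + 32) = -243*√5*36 = -8748*√5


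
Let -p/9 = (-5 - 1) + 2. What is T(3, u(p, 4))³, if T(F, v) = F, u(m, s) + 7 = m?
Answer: 27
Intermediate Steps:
p = 36 (p = -9*((-5 - 1) + 2) = -9*(-6 + 2) = -9*(-4) = 36)
u(m, s) = -7 + m
T(3, u(p, 4))³ = 3³ = 27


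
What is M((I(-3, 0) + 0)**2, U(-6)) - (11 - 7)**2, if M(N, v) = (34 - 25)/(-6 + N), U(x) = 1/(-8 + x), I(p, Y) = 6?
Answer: -157/10 ≈ -15.700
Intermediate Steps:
M(N, v) = 9/(-6 + N)
M((I(-3, 0) + 0)**2, U(-6)) - (11 - 7)**2 = 9/(-6 + (6 + 0)**2) - (11 - 7)**2 = 9/(-6 + 6**2) - 1*4**2 = 9/(-6 + 36) - 1*16 = 9/30 - 16 = 9*(1/30) - 16 = 3/10 - 16 = -157/10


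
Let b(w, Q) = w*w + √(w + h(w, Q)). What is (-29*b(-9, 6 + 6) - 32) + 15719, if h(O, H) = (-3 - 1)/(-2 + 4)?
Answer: 13338 - 29*I*√11 ≈ 13338.0 - 96.182*I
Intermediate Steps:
h(O, H) = -2 (h(O, H) = -4/2 = -4*½ = -2)
b(w, Q) = w² + √(-2 + w) (b(w, Q) = w*w + √(w - 2) = w² + √(-2 + w))
(-29*b(-9, 6 + 6) - 32) + 15719 = (-29*((-9)² + √(-2 - 9)) - 32) + 15719 = (-29*(81 + √(-11)) - 32) + 15719 = (-29*(81 + I*√11) - 32) + 15719 = ((-2349 - 29*I*√11) - 32) + 15719 = (-2381 - 29*I*√11) + 15719 = 13338 - 29*I*√11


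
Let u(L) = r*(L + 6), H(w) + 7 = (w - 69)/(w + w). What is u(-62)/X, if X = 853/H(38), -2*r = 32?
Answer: -126112/16207 ≈ -7.7813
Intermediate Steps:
r = -16 (r = -½*32 = -16)
H(w) = -7 + (-69 + w)/(2*w) (H(w) = -7 + (w - 69)/(w + w) = -7 + (-69 + w)/((2*w)) = -7 + (-69 + w)*(1/(2*w)) = -7 + (-69 + w)/(2*w))
u(L) = -96 - 16*L (u(L) = -16*(L + 6) = -16*(6 + L) = -96 - 16*L)
X = -64828/563 (X = 853/(((½)*(-69 - 13*38)/38)) = 853/(((½)*(1/38)*(-69 - 494))) = 853/(((½)*(1/38)*(-563))) = 853/(-563/76) = 853*(-76/563) = -64828/563 ≈ -115.15)
u(-62)/X = (-96 - 16*(-62))/(-64828/563) = (-96 + 992)*(-563/64828) = 896*(-563/64828) = -126112/16207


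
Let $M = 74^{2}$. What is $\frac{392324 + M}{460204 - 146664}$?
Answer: $\frac{19890}{15677} \approx 1.2687$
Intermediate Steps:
$M = 5476$
$\frac{392324 + M}{460204 - 146664} = \frac{392324 + 5476}{460204 - 146664} = \frac{397800}{313540} = 397800 \cdot \frac{1}{313540} = \frac{19890}{15677}$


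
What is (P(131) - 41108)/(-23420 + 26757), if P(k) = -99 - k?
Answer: -41338/3337 ≈ -12.388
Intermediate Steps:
(P(131) - 41108)/(-23420 + 26757) = ((-99 - 1*131) - 41108)/(-23420 + 26757) = ((-99 - 131) - 41108)/3337 = (-230 - 41108)*(1/3337) = -41338*1/3337 = -41338/3337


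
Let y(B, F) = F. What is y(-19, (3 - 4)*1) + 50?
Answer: 49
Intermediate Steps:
y(-19, (3 - 4)*1) + 50 = (3 - 4)*1 + 50 = -1*1 + 50 = -1 + 50 = 49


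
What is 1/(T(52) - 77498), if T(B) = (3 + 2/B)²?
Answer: -676/52382407 ≈ -1.2905e-5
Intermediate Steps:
1/(T(52) - 77498) = 1/((2 + 3*52)²/52² - 77498) = 1/((2 + 156)²/2704 - 77498) = 1/((1/2704)*158² - 77498) = 1/((1/2704)*24964 - 77498) = 1/(6241/676 - 77498) = 1/(-52382407/676) = -676/52382407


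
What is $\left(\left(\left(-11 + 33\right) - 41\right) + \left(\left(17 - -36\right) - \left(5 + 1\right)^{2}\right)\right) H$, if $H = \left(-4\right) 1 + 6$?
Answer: $-4$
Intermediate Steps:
$H = 2$ ($H = -4 + 6 = 2$)
$\left(\left(\left(-11 + 33\right) - 41\right) + \left(\left(17 - -36\right) - \left(5 + 1\right)^{2}\right)\right) H = \left(\left(\left(-11 + 33\right) - 41\right) + \left(\left(17 - -36\right) - \left(5 + 1\right)^{2}\right)\right) 2 = \left(\left(22 - 41\right) + \left(\left(17 + 36\right) - 6^{2}\right)\right) 2 = \left(-19 + \left(53 - 36\right)\right) 2 = \left(-19 + 17\right) 2 = \left(-2\right) 2 = -4$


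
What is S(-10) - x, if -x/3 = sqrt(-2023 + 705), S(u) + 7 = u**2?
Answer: 93 + 3*I*sqrt(1318) ≈ 93.0 + 108.91*I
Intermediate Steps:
S(u) = -7 + u**2
x = -3*I*sqrt(1318) (x = -3*sqrt(-2023 + 705) = -3*I*sqrt(1318) ≈ -108.91*I)
S(-10) - x = (-7 + (-10)**2) - (-3)*I*sqrt(1318) = (-7 + 100) + 3*I*sqrt(1318) = 93 + 3*I*sqrt(1318)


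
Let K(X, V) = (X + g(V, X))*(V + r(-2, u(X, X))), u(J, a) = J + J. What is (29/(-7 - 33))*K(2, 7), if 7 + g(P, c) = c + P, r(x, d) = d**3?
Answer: -2059/10 ≈ -205.90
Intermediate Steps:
u(J, a) = 2*J
g(P, c) = -7 + P + c (g(P, c) = -7 + (c + P) = -7 + (P + c) = -7 + P + c)
K(X, V) = (V + 8*X**3)*(-7 + V + 2*X) (K(X, V) = (X + (-7 + V + X))*(V + (2*X)**3) = (-7 + V + 2*X)*(V + 8*X**3) = (V + 8*X**3)*(-7 + V + 2*X))
(29/(-7 - 33))*K(2, 7) = (29/(-7 - 33))*(8*2**4 + 7*2 + 7*(-7 + 7 + 2) + 8*2**3*(-7 + 7 + 2)) = (29/(-40))*(8*16 + 14 + 7*2 + 8*8*2) = (-1/40*29)*(128 + 14 + 14 + 128) = -29/40*284 = -2059/10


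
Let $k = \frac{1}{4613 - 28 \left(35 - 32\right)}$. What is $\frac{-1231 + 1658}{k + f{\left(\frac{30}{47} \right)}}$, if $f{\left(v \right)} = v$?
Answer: $\frac{90892501}{135917} \approx 668.74$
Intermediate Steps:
$k = \frac{1}{4529}$ ($k = \frac{1}{4613 - 84} = \frac{1}{4529} \approx 0.0002208$)
$\frac{-1231 + 1658}{k + f{\left(\frac{30}{47} \right)}} = \frac{-1231 + 1658}{\frac{1}{4529} + \frac{30}{47}} = \frac{427}{\frac{1}{4529} + 30 \cdot \frac{1}{47}} = \frac{427}{\frac{1}{4529} + \frac{30}{47}} = \frac{427}{\frac{135917}{212863}} = 427 \cdot \frac{212863}{135917} = \frac{90892501}{135917}$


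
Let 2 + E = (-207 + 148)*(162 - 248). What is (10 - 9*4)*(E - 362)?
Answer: -122460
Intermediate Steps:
E = 5072 (E = -2 + (-207 + 148)*(162 - 248) = -2 - 59*(-86) = -2 + 5074 = 5072)
(10 - 9*4)*(E - 362) = (10 - 9*4)*(5072 - 362) = (10 - 36)*4710 = -26*4710 = -122460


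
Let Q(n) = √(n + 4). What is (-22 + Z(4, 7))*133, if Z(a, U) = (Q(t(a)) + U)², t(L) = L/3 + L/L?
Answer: 13300/3 + 1862*√57/3 ≈ 9119.3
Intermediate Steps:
t(L) = 1 + L/3 (t(L) = L*(⅓) + 1 = L/3 + 1 = 1 + L/3)
Q(n) = √(4 + n)
Z(a, U) = (U + √(5 + a/3))² (Z(a, U) = (√(4 + (1 + a/3)) + U)² = (√(5 + a/3) + U)² = (U + √(5 + a/3))²)
(-22 + Z(4, 7))*133 = (-22 + (3*7 + √3*√(15 + 4))²/9)*133 = (-22 + (21 + √3*√19)²/9)*133 = (-22 + (21 + √57)²/9)*133 = -2926 + 133*(21 + √57)²/9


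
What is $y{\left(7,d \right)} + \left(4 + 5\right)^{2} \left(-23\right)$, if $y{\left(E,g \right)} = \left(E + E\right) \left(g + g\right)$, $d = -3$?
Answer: $-1947$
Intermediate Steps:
$y{\left(E,g \right)} = 4 E g$ ($y{\left(E,g \right)} = 2 E 2 g = 4 E g$)
$y{\left(7,d \right)} + \left(4 + 5\right)^{2} \left(-23\right) = 4 \cdot 7 \left(-3\right) + \left(4 + 5\right)^{2} \left(-23\right) = -84 + 9^{2} \left(-23\right) = -84 + 81 \left(-23\right) = -84 - 1863 = -1947$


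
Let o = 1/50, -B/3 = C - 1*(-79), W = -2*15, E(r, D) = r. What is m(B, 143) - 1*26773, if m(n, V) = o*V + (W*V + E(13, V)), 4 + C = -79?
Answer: -1552357/50 ≈ -31047.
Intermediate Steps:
C = -83 (C = -4 - 79 = -83)
W = -30
B = 12 (B = -3*(-83 - 1*(-79)) = -3*(-83 + 79) = -3*(-4) = 12)
o = 1/50 ≈ 0.020000
m(n, V) = 13 - 1499*V/50 (m(n, V) = V/50 + (-30*V + 13) = V/50 + (13 - 30*V) = 13 - 1499*V/50)
m(B, 143) - 1*26773 = (13 - 1499/50*143) - 1*26773 = (13 - 214357/50) - 26773 = -213707/50 - 26773 = -1552357/50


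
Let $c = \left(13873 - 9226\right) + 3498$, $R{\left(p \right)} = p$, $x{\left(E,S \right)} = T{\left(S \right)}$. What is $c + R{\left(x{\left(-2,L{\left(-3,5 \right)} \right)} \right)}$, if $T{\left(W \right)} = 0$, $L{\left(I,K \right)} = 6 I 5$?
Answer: $8145$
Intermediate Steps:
$L{\left(I,K \right)} = 30 I$
$x{\left(E,S \right)} = 0$
$c = 8145$ ($c = 4647 + 3498 = 8145$)
$c + R{\left(x{\left(-2,L{\left(-3,5 \right)} \right)} \right)} = 8145 + 0 = 8145$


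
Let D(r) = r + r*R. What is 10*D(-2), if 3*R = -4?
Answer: 20/3 ≈ 6.6667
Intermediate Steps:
R = -4/3 (R = (1/3)*(-4) = -4/3 ≈ -1.3333)
D(r) = -r/3 (D(r) = r + r*(-4/3) = r - 4*r/3 = -r/3)
10*D(-2) = 10*(-1/3*(-2)) = 10*(2/3) = 20/3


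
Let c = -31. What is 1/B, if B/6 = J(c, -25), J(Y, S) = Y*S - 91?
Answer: 1/4104 ≈ 0.00024366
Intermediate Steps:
J(Y, S) = -91 + S*Y (J(Y, S) = S*Y - 91 = -91 + S*Y)
B = 4104 (B = 6*(-91 - 25*(-31)) = 6*(-91 + 775) = 6*684 = 4104)
1/B = 1/4104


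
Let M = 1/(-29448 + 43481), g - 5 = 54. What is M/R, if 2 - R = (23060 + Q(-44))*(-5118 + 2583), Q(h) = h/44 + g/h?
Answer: 44/36090790457639 ≈ 1.2191e-12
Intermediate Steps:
g = 59 (g = 5 + 54 = 59)
M = 1/14033 ≈ 7.1261e-5
Q(h) = 59/h + h/44 (Q(h) = h/44 + 59/h = 59/h + h/44)
R = 2571851383/44 (R = 2 - (23060 + (59/(-44) + (1/44)*(-44)))*(-5118 + 2583) = 2 - (23060 + (59*(-1/44) - 1))*(-2535) = 2 - (23060 + (-59/44 - 1))*(-2535) = 2 - (23060 - 103/44)*(-2535) = 2 - 1014537*(-2535)/44 = 2 - 1*(-2571851295/44) = 2 + 2571851295/44 = 2571851383/44 ≈ 5.8451e+7)
M/R = 1/(14033*(2571851383/44)) = (1/14033)*(44/2571851383) = 44/36090790457639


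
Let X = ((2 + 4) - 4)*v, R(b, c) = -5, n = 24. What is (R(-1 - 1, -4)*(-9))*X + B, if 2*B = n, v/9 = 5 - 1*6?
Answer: -798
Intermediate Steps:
v = -9 (v = 9*(5 - 1*6) = 9*(5 - 6) = 9*(-1) = -9)
B = 12 (B = (½)*24 = 12)
X = -18 (X = ((2 + 4) - 4)*(-9) = (6 - 4)*(-9) = 2*(-9) = -18)
(R(-1 - 1, -4)*(-9))*X + B = -5*(-9)*(-18) + 12 = 45*(-18) + 12 = -810 + 12 = -798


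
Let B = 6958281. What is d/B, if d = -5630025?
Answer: -1876675/2319427 ≈ -0.80911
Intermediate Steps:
d/B = -5630025/6958281 = -5630025*1/6958281 = -1876675/2319427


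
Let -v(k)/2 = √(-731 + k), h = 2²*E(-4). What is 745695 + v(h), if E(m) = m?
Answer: 745695 - 6*I*√83 ≈ 7.457e+5 - 54.663*I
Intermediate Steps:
h = -16 (h = 2²*(-4) = 4*(-4) = -16)
v(k) = -2*√(-731 + k)
745695 + v(h) = 745695 - 2*√(-731 - 16) = 745695 - 6*I*√83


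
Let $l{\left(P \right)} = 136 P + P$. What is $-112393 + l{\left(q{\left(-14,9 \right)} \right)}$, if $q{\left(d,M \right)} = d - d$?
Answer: $-112393$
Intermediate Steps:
$q{\left(d,M \right)} = 0$
$l{\left(P \right)} = 137 P$
$-112393 + l{\left(q{\left(-14,9 \right)} \right)} = -112393 + 137 \cdot 0 = -112393 + 0 = -112393$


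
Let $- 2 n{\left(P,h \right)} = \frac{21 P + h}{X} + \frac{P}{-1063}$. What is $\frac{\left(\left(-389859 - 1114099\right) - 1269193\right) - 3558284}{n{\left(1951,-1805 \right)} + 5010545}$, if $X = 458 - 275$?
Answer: $- \frac{492659087646}{389870268037} \approx -1.2636$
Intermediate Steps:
$X = 183$ ($X = 458 - 275 = 183$)
$n{\left(P,h \right)} = - \frac{3690 P}{64843} - \frac{h}{366}$ ($n{\left(P,h \right)} = - \frac{\frac{21 P + h}{183} + \frac{P}{-1063}}{2} = - \frac{\left(h + 21 P\right) \frac{1}{183} + P \left(- \frac{1}{1063}\right)}{2} = - \frac{\left(\frac{h}{183} + \frac{7 P}{61}\right) - \frac{P}{1063}}{2} = - \frac{\frac{h}{183} + \frac{7380 P}{64843}}{2} = - \frac{3690 P}{64843} - \frac{h}{366}$)
$\frac{\left(\left(-389859 - 1114099\right) - 1269193\right) - 3558284}{n{\left(1951,-1805 \right)} + 5010545} = \frac{\left(\left(-389859 - 1114099\right) - 1269193\right) - 3558284}{\left(\left(- \frac{3690}{64843}\right) 1951 - - \frac{1805}{366}\right) + 5010545} = \frac{\left(-1503958 - 1269193\right) - 3558284}{\left(- \frac{7199190}{64843} + \frac{1805}{366}\right) + 5010545} = \frac{-2773151 - 3558284}{- \frac{41276425}{389058} + 5010545} = - \frac{6331435}{\frac{1949351340185}{389058}} = \left(-6331435\right) \frac{389058}{1949351340185} = - \frac{492659087646}{389870268037}$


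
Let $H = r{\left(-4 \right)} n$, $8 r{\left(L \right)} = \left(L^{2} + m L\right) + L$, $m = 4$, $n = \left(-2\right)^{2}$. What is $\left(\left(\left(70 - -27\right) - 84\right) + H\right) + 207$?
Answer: $218$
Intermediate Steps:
$n = 4$
$r{\left(L \right)} = \frac{L^{2}}{8} + \frac{5 L}{8}$ ($r{\left(L \right)} = \frac{\left(L^{2} + 4 L\right) + L}{8} = \frac{L^{2} + 5 L}{8} = \frac{L^{2}}{8} + \frac{5 L}{8}$)
$H = -2$ ($H = \frac{1}{8} \left(-4\right) \left(5 - 4\right) 4 = \frac{1}{8} \left(-4\right) 1 \cdot 4 = \left(- \frac{1}{2}\right) 4 = -2$)
$\left(\left(\left(70 - -27\right) - 84\right) + H\right) + 207 = \left(\left(\left(70 - -27\right) - 84\right) - 2\right) + 207 = \left(\left(\left(70 + 27\right) - 84\right) - 2\right) + 207 = \left(\left(97 - 84\right) - 2\right) + 207 = \left(13 - 2\right) + 207 = 11 + 207 = 218$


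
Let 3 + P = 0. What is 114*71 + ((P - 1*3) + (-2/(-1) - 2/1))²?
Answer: 8130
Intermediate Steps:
P = -3 (P = -3 + 0 = -3)
114*71 + ((P - 1*3) + (-2/(-1) - 2/1))² = 114*71 + ((-3 - 1*3) + (-2/(-1) - 2/1))² = 8094 + ((-3 - 3) + (-2*(-1) - 2*1))² = 8094 + (-6 + (2 - 2))² = 8094 + (-6 + 0)² = 8094 + (-6)² = 8094 + 36 = 8130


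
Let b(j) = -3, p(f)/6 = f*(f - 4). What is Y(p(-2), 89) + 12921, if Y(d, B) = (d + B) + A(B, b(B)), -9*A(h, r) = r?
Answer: 39247/3 ≈ 13082.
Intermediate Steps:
p(f) = 6*f*(-4 + f) (p(f) = 6*(f*(f - 4)) = 6*(f*(-4 + f)) = 6*f*(-4 + f))
A(h, r) = -r/9
Y(d, B) = 1/3 + B + d (Y(d, B) = (d + B) - 1/9*(-3) = (B + d) + 1/3 = 1/3 + B + d)
Y(p(-2), 89) + 12921 = (1/3 + 89 + 6*(-2)*(-4 - 2)) + 12921 = (1/3 + 89 + 6*(-2)*(-6)) + 12921 = (1/3 + 89 + 72) + 12921 = 484/3 + 12921 = 39247/3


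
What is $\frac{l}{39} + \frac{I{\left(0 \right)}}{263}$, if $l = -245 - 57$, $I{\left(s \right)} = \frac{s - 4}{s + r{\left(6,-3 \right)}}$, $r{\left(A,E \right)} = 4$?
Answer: $- \frac{79465}{10257} \approx -7.7474$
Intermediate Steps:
$I{\left(s \right)} = \frac{-4 + s}{4 + s}$ ($I{\left(s \right)} = \frac{s - 4}{s + 4} = \frac{-4 + s}{4 + s}$)
$l = -302$
$\frac{l}{39} + \frac{I{\left(0 \right)}}{263} = - \frac{302}{39} + \frac{\frac{1}{4 + 0} \left(-4 + 0\right)}{263} = \left(-302\right) \frac{1}{39} + \frac{1}{4} \left(-4\right) \frac{1}{263} = - \frac{302}{39} + \frac{1}{4} \left(-4\right) \frac{1}{263} = - \frac{302}{39} - \frac{1}{263} = - \frac{79465}{10257}$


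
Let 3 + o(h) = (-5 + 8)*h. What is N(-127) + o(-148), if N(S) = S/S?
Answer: -446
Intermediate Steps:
N(S) = 1
o(h) = -3 + 3*h (o(h) = -3 + (-5 + 8)*h = -3 + 3*h)
N(-127) + o(-148) = 1 + (-3 + 3*(-148)) = 1 + (-3 - 444) = 1 - 447 = -446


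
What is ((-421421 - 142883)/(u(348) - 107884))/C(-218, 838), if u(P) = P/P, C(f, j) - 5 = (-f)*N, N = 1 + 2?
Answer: 564304/71094897 ≈ 0.0079373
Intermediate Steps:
N = 3
C(f, j) = 5 - 3*f (C(f, j) = 5 - f*3 = 5 - 3*f)
u(P) = 1
((-421421 - 142883)/(u(348) - 107884))/C(-218, 838) = ((-421421 - 142883)/(1 - 107884))/(5 - 3*(-218)) = (-564304/(-107883))/(5 + 654) = -564304*(-1/107883)/659 = (564304/107883)*(1/659) = 564304/71094897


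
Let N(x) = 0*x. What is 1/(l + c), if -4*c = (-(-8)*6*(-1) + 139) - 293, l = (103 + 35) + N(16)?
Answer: 2/377 ≈ 0.0053050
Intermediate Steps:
N(x) = 0
l = 138 (l = (103 + 35) + 0 = 138 + 0 = 138)
c = 101/2 (c = -((-(-8)*6*(-1) + 139) - 293)/4 = -((-2*(-24)*(-1) + 139) - 293)/4 = -((48*(-1) + 139) - 293)/4 = -((-48 + 139) - 293)/4 = -(91 - 293)/4 = -¼*(-202) = 101/2 ≈ 50.500)
1/(l + c) = 1/(138 + 101/2) = 1/(377/2) = 2/377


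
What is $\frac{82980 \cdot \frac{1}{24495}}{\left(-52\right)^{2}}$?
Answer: $\frac{1383}{1103908} \approx 0.0012528$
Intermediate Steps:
$\frac{82980 \cdot \frac{1}{24495}}{\left(-52\right)^{2}} = \frac{82980 \cdot \frac{1}{24495}}{2704} = \frac{5532}{1633} \cdot \frac{1}{2704} = \frac{1383}{1103908}$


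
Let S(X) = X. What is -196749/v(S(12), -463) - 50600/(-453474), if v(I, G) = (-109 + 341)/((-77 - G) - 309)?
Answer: -3434985537401/52602984 ≈ -65300.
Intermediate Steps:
v(I, G) = 232/(-386 - G)
-196749/v(S(12), -463) - 50600/(-453474) = -196749/((-232/(386 - 463))) - 50600/(-453474) = -196749/((-232/(-77))) - 50600*(-1/453474) = -196749/((-232*(-1/77))) + 25300/226737 = -196749/232/77 + 25300/226737 = -196749*77/232 + 25300/226737 = -15149673/232 + 25300/226737 = -3434985537401/52602984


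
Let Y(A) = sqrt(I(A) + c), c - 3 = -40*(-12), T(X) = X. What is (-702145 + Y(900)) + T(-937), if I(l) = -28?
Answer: -703082 + sqrt(455) ≈ -7.0306e+5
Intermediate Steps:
c = 483 (c = 3 - 40*(-12) = 3 + 480 = 483)
Y(A) = sqrt(455) (Y(A) = sqrt(-28 + 483) = sqrt(455))
(-702145 + Y(900)) + T(-937) = (-702145 + sqrt(455)) - 937 = -703082 + sqrt(455)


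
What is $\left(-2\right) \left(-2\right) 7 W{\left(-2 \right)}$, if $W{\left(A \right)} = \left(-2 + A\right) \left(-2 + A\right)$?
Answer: $448$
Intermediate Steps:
$W{\left(A \right)} = \left(-2 + A\right)^{2}$
$\left(-2\right) \left(-2\right) 7 W{\left(-2 \right)} = \left(-2\right) \left(-2\right) 7 \left(-2 - 2\right)^{2} = 4 \cdot 7 \left(-4\right)^{2} = 28 \cdot 16 = 448$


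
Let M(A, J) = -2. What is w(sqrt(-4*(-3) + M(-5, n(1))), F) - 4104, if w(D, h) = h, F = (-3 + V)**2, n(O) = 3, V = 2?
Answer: -4103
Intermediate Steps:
F = 1 (F = (-3 + 2)**2 = (-1)**2 = 1)
w(sqrt(-4*(-3) + M(-5, n(1))), F) - 4104 = 1 - 4104 = -4103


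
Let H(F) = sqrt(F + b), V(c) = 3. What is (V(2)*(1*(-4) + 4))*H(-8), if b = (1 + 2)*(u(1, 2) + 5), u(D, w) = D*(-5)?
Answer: 0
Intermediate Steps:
u(D, w) = -5*D
b = 0 (b = (1 + 2)*(-5*1 + 5) = 3*(-5 + 5) = 3*0 = 0)
H(F) = sqrt(F) (H(F) = sqrt(F + 0) = sqrt(F))
(V(2)*(1*(-4) + 4))*H(-8) = (3*(1*(-4) + 4))*sqrt(-8) = (3*(-4 + 4))*(2*I*sqrt(2)) = (3*0)*(2*I*sqrt(2)) = 0*(2*I*sqrt(2)) = 0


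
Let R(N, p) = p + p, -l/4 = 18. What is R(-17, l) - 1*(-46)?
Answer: -98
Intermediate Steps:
l = -72 (l = -4*18 = -72)
R(N, p) = 2*p
R(-17, l) - 1*(-46) = 2*(-72) - 1*(-46) = -144 + 46 = -98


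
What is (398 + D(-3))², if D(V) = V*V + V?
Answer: 163216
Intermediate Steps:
D(V) = V + V² (D(V) = V² + V = V + V²)
(398 + D(-3))² = (398 - 3*(1 - 3))² = (398 - 3*(-2))² = (398 + 6)² = 404² = 163216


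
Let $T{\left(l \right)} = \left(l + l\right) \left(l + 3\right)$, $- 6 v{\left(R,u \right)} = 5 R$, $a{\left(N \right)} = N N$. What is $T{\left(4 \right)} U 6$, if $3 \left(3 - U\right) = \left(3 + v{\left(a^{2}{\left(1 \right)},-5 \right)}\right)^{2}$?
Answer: $\frac{4340}{9} \approx 482.22$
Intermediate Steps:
$a{\left(N \right)} = N^{2}$
$v{\left(R,u \right)} = - \frac{5 R}{6}$
$U = \frac{155}{108}$ ($U = 3 - \frac{\left(3 - \frac{5 \left(1^{2}\right)^{2}}{6}\right)^{2}}{3} = 3 - \frac{\left(3 - \frac{5 \cdot 1^{2}}{6}\right)^{2}}{3} = 3 - \frac{\left(3 - \frac{5}{6}\right)^{2}}{3} = 3 - \frac{\left(\frac{13}{6}\right)^{2}}{3} = 3 - \frac{169}{108} = \frac{155}{108} \approx 1.4352$)
$T{\left(l \right)} = 2 l \left(3 + l\right)$
$T{\left(4 \right)} U 6 = 2 \cdot 4 \left(3 + 4\right) \frac{155}{108} \cdot 6 = 2 \cdot 4 \cdot 7 \cdot \frac{155}{108} \cdot 6 = 56 \cdot \frac{155}{108} \cdot 6 = \frac{2170}{27} \cdot 6 = \frac{4340}{9}$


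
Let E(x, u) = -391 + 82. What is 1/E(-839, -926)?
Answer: -1/309 ≈ -0.0032362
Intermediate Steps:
E(x, u) = -309
1/E(-839, -926) = 1/(-309) = -1/309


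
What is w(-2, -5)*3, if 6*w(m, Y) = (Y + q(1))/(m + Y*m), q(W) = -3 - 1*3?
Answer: -11/16 ≈ -0.68750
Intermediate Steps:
q(W) = -6 (q(W) = -3 - 3 = -6)
w(m, Y) = (-6 + Y)/(6*(m + Y*m)) (w(m, Y) = ((Y - 6)/(m + Y*m))/6 = ((-6 + Y)/(m + Y*m))/6 = (-6 + Y)/(6*(m + Y*m)))
w(-2, -5)*3 = ((⅙)*(-6 - 5)/(-2*(1 - 5)))*3 = ((⅙)*(-½)*(-11)/(-4))*3 = ((⅙)*(-½)*(-¼)*(-11))*3 = -11/48*3 = -11/16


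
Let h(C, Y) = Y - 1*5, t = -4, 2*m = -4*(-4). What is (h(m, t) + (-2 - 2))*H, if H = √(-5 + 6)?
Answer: -13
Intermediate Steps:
m = 8 (m = (-4*(-4))/2 = (½)*16 = 8)
H = 1 (H = √1 = 1)
h(C, Y) = -5 + Y (h(C, Y) = Y - 5 = -5 + Y)
(h(m, t) + (-2 - 2))*H = ((-5 - 4) + (-2 - 2))*1 = (-9 - 4)*1 = -13*1 = -13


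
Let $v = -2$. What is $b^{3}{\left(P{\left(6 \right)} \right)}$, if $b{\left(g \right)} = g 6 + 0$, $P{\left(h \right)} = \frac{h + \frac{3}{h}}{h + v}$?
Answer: $\frac{59319}{64} \approx 926.86$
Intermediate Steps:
$P{\left(h \right)} = \frac{h + \frac{3}{h}}{-2 + h}$ ($P{\left(h \right)} = \frac{h + \frac{3}{h}}{h - 2} = \frac{h + \frac{3}{h}}{-2 + h}$)
$b{\left(g \right)} = 6 g$ ($b{\left(g \right)} = 6 g + 0 = 6 g$)
$b^{3}{\left(P{\left(6 \right)} \right)} = \left(6 \frac{3 + 6^{2}}{6 \left(-2 + 6\right)}\right)^{3} = \left(6 \frac{3 + 36}{6 \cdot 4}\right)^{3} = \left(6 \cdot \frac{1}{6} \cdot \frac{1}{4} \cdot 39\right)^{3} = \left(6 \cdot \frac{13}{8}\right)^{3} = \left(\frac{39}{4}\right)^{3} = \frac{59319}{64}$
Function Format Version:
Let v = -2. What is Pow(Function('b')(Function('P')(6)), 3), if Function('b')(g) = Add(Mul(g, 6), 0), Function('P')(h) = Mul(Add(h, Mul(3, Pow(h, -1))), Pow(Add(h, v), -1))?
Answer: Rational(59319, 64) ≈ 926.86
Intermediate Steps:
Function('P')(h) = Mul(Pow(Add(-2, h), -1), Add(h, Mul(3, Pow(h, -1)))) (Function('P')(h) = Mul(Add(h, Mul(3, Pow(h, -1))), Pow(Add(h, -2), -1)) = Mul(Add(h, Mul(3, Pow(h, -1))), Pow(Add(-2, h), -1)) = Mul(Pow(Add(-2, h), -1), Add(h, Mul(3, Pow(h, -1)))))
Function('b')(g) = Mul(6, g) (Function('b')(g) = Add(Mul(6, g), 0) = Mul(6, g))
Pow(Function('b')(Function('P')(6)), 3) = Pow(Mul(6, Mul(Pow(6, -1), Pow(Add(-2, 6), -1), Add(3, Pow(6, 2)))), 3) = Pow(Mul(6, Mul(Rational(1, 6), Pow(4, -1), Add(3, 36))), 3) = Pow(Mul(6, Mul(Rational(1, 6), Rational(1, 4), 39)), 3) = Pow(Mul(6, Rational(13, 8)), 3) = Pow(Rational(39, 4), 3) = Rational(59319, 64)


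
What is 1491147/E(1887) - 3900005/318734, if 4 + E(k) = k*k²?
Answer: -26204325602707597/2141628281068666 ≈ -12.236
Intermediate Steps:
E(k) = -4 + k³ (E(k) = -4 + k*k² = -4 + k³)
1491147/E(1887) - 3900005/318734 = 1491147/(-4 + 1887³) - 3900005/318734 = 1491147/(-4 + 6719171103) - 3900005*1/318734 = 1491147/6719171099 - 3900005/318734 = -26204325602707597/2141628281068666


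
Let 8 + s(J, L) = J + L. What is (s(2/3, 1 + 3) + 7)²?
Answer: 121/9 ≈ 13.444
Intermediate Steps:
s(J, L) = -8 + J + L (s(J, L) = -8 + (J + L) = -8 + J + L)
(s(2/3, 1 + 3) + 7)² = ((-8 + 2/3 + (1 + 3)) + 7)² = ((-8 + 2*(⅓) + 4) + 7)² = ((-8 + ⅔ + 4) + 7)² = (-10/3 + 7)² = (11/3)² = 121/9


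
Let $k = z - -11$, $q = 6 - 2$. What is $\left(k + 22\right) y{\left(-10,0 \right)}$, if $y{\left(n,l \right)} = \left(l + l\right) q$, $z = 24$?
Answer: $0$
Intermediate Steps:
$q = 4$
$y{\left(n,l \right)} = 8 l$ ($y{\left(n,l \right)} = \left(l + l\right) 4 = 2 l 4 = 8 l$)
$k = 35$ ($k = 24 - -11 = 24 + 11 = 35$)
$\left(k + 22\right) y{\left(-10,0 \right)} = \left(35 + 22\right) 8 \cdot 0 = 57 \cdot 0 = 0$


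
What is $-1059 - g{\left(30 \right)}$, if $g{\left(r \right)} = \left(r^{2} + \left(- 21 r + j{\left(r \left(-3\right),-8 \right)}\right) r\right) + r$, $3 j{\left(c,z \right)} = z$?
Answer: $16991$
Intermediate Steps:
$j{\left(c,z \right)} = \frac{z}{3}$
$g{\left(r \right)} = r + r^{2} + r \left(- \frac{8}{3} - 21 r\right)$ ($g{\left(r \right)} = \left(r^{2} + \left(- 21 r + \frac{1}{3} \left(-8\right)\right) r\right) + r = \left(r^{2} + \left(- 21 r - \frac{8}{3}\right) r\right) + r = \left(r^{2} + \left(- \frac{8}{3} - 21 r\right) r\right) + r = \left(r^{2} + r \left(- \frac{8}{3} - 21 r\right)\right) + r = r + r^{2} + r \left(- \frac{8}{3} - 21 r\right)$)
$-1059 - g{\left(30 \right)} = -1059 - \left(- \frac{5}{3}\right) 30 \left(1 + 12 \cdot 30\right) = -1059 - \left(- \frac{5}{3}\right) 30 \left(1 + 360\right) = -1059 - \left(- \frac{5}{3}\right) 30 \cdot 361 = -1059 - -18050 = -1059 + 18050 = 16991$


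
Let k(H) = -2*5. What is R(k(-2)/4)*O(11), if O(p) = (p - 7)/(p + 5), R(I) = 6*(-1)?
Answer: -3/2 ≈ -1.5000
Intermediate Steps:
k(H) = -10
R(I) = -6
O(p) = (-7 + p)/(5 + p)
R(k(-2)/4)*O(11) = -6*(-7 + 11)/(5 + 11) = -6*4/16 = -3*4/8 = -6*¼ = -3/2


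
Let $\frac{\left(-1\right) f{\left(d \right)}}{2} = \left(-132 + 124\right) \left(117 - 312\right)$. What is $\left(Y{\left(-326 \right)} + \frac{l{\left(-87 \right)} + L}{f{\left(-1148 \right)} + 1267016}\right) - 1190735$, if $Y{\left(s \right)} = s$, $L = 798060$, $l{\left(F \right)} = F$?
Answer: $- \frac{1505376435683}{1263896} \approx -1.1911 \cdot 10^{6}$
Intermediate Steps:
$f{\left(d \right)} = -3120$ ($f{\left(d \right)} = - 2 \left(-132 + 124\right) \left(117 - 312\right) = - 2 \left(\left(-8\right) \left(-195\right)\right) = \left(-2\right) 1560 = -3120$)
$\left(Y{\left(-326 \right)} + \frac{l{\left(-87 \right)} + L}{f{\left(-1148 \right)} + 1267016}\right) - 1190735 = \left(-326 + \frac{-87 + 798060}{-3120 + 1267016}\right) - 1190735 = \left(-326 + \frac{797973}{1263896}\right) - 1190735 = - \frac{411232123}{1263896} - 1190735 = - \frac{1505376435683}{1263896}$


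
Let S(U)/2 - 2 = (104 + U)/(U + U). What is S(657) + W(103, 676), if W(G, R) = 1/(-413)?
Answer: 1399000/271341 ≈ 5.1559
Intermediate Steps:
W(G, R) = -1/413
S(U) = 4 + (104 + U)/U (S(U) = 4 + 2*((104 + U)/(U + U)) = 4 + 2*((104 + U)/((2*U))) = 4 + 2*((104 + U)*(1/(2*U))) = 4 + 2*((104 + U)/(2*U)) = 4 + (104 + U)/U)
S(657) + W(103, 676) = (5 + 104/657) - 1/413 = 3389/657 - 1/413 = 1399000/271341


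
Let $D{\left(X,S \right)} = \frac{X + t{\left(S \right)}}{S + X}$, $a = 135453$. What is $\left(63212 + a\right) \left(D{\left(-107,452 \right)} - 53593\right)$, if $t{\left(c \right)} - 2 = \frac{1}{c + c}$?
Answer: $- \frac{664124370864347}{62376} \approx -1.0647 \cdot 10^{10}$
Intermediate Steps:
$t{\left(c \right)} = 2 + \frac{1}{2 c}$ ($t{\left(c \right)} = 2 + \frac{1}{c + c} = 2 + \frac{1}{2 c}$)
$D{\left(X,S \right)} = \frac{2 + X + \frac{1}{2 S}}{S + X}$ ($D{\left(X,S \right)} = \frac{X + \left(2 + \frac{1}{2 S}\right)}{S + X} = \frac{2 + X + \frac{1}{2 S}}{S + X}$)
$\left(63212 + a\right) \left(D{\left(-107,452 \right)} - 53593\right) = \left(63212 + 135453\right) \left(\frac{\frac{1}{2} + 2 \cdot 452 + 452 \left(-107\right)}{452 \left(452 - 107\right)} - 53593\right) = 198665 \left(\frac{\frac{1}{2} + 904 - 48364}{452 \cdot 345} - 53593\right) = 198665 \left(\frac{1}{452} \cdot \frac{1}{345} \left(- \frac{94919}{2}\right) - 53593\right) = 198665 \left(- \frac{94919}{311880} - 53593\right) = 198665 \left(- \frac{16714679759}{311880}\right) = - \frac{664124370864347}{62376}$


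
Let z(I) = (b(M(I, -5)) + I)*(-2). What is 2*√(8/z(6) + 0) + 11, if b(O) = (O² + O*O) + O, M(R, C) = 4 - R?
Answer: 11 + 2*I*√3/3 ≈ 11.0 + 1.1547*I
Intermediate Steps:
b(O) = O + 2*O² (b(O) = (O² + O²) + O = 2*O² + O = O + 2*O²)
z(I) = -2*I - 2*(4 - I)*(9 - 2*I) (z(I) = ((4 - I)*(1 + 2*(4 - I)) + I)*(-2) = ((4 - I)*(1 + (8 - 2*I)) + I)*(-2) = ((4 - I)*(9 - 2*I) + I)*(-2) = (I + (4 - I)*(9 - 2*I))*(-2) = -2*I - 2*(4 - I)*(9 - 2*I))
2*√(8/z(6) + 0) + 11 = 2*√(8/(-72 - 4*6² + 32*6) + 0) + 11 = 2*√(8/(-72 - 4*36 + 192) + 0) + 11 = 2*√(8/(-72 - 144 + 192) + 0) + 11 = 2*√(8/(-24) + 0) + 11 = 2*√(8*(-1/24) + 0) + 11 = 2*√(-⅓ + 0) + 11 = 2*√(-⅓) + 11 = 2*(I*√3/3) + 11 = 2*I*√3/3 + 11 = 11 + 2*I*√3/3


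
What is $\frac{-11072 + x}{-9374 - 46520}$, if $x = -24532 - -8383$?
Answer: $\frac{27221}{55894} \approx 0.48701$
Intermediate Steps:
$x = -16149$ ($x = -24532 + 8383 = -16149$)
$\frac{-11072 + x}{-9374 - 46520} = \frac{-11072 - 16149}{-9374 - 46520} = - \frac{27221}{-55894} = \left(-27221\right) \left(- \frac{1}{55894}\right) = \frac{27221}{55894}$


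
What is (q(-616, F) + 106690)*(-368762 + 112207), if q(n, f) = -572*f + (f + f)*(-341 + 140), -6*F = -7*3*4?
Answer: -23873468970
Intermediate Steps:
F = 14 (F = -(-7*3)*4/6 = -(-7)*4/2 = -⅙*(-84) = 14)
q(n, f) = -974*f (q(n, f) = -572*f + (2*f)*(-201) = -572*f - 402*f = -974*f)
(q(-616, F) + 106690)*(-368762 + 112207) = (-974*14 + 106690)*(-368762 + 112207) = (-13636 + 106690)*(-256555) = 93054*(-256555) = -23873468970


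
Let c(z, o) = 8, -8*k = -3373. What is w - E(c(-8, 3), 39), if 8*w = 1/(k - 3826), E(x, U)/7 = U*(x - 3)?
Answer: -37175776/27235 ≈ -1365.0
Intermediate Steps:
k = 3373/8 (k = -⅛*(-3373) = 3373/8 ≈ 421.63)
E(x, U) = 7*U*(-3 + x) (E(x, U) = 7*(U*(x - 3)) = 7*(U*(-3 + x)) = 7*U*(-3 + x))
w = -1/27235 (w = 1/(8*(3373/8 - 3826)) = 1/(8*(-27235/8)) = (⅛)*(-8/27235) = -1/27235 ≈ -3.6717e-5)
w - E(c(-8, 3), 39) = -1/27235 - 7*39*(-3 + 8) = -1/27235 - 7*39*5 = -1/27235 - 1*1365 = -1/27235 - 1365 = -37175776/27235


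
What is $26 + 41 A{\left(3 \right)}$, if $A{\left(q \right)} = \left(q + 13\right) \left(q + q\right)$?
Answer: $3962$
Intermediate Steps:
$A{\left(q \right)} = 2 q \left(13 + q\right)$ ($A{\left(q \right)} = \left(13 + q\right) 2 q = 2 q \left(13 + q\right)$)
$26 + 41 A{\left(3 \right)} = 26 + 41 \cdot 2 \cdot 3 \left(13 + 3\right) = 26 + 41 \cdot 2 \cdot 3 \cdot 16 = 26 + 41 \cdot 96 = 26 + 3936 = 3962$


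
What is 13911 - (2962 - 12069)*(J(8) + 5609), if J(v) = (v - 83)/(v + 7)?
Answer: 51049539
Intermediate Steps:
J(v) = (-83 + v)/(7 + v)
13911 - (2962 - 12069)*(J(8) + 5609) = 13911 - (2962 - 12069)*((-83 + 8)/(7 + 8) + 5609) = 13911 - (-9107)*(-75/15 + 5609) = 13911 - (-9107)*((1/15)*(-75) + 5609) = 13911 - (-9107)*(-5 + 5609) = 13911 - (-9107)*5604 = 13911 - 1*(-51035628) = 13911 + 51035628 = 51049539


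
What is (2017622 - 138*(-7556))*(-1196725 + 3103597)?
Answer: 5835695725200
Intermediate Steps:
(2017622 - 138*(-7556))*(-1196725 + 3103597) = (2017622 + 1042728)*1906872 = 3060350*1906872 = 5835695725200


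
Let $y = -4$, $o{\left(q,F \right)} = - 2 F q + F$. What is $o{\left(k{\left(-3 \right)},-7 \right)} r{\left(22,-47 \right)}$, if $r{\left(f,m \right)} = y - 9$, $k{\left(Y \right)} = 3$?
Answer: $-455$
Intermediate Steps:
$o{\left(q,F \right)} = F - 2 F q$ ($o{\left(q,F \right)} = - 2 F q + F = F - 2 F q$)
$r{\left(f,m \right)} = -13$ ($r{\left(f,m \right)} = -4 - 9 = -13$)
$o{\left(k{\left(-3 \right)},-7 \right)} r{\left(22,-47 \right)} = - 7 \left(1 - 6\right) \left(-13\right) = \left(-7\right) \left(-5\right) \left(-13\right) = 35 \left(-13\right) = -455$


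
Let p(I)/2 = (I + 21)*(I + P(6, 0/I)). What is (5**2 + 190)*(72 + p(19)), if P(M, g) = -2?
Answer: 307880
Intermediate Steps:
p(I) = 2*(-2 + I)*(21 + I) (p(I) = 2*((I + 21)*(I - 2)) = 2*((21 + I)*(-2 + I)) = 2*((-2 + I)*(21 + I)) = 2*(-2 + I)*(21 + I))
(5**2 + 190)*(72 + p(19)) = (5**2 + 190)*(72 + (-84 + 2*19**2 + 38*19)) = (25 + 190)*(72 + (-84 + 2*361 + 722)) = 215*(72 + (-84 + 722 + 722)) = 215*(72 + 1360) = 215*1432 = 307880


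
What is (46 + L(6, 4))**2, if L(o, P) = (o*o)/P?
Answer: 3025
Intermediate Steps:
L(o, P) = o**2/P
(46 + L(6, 4))**2 = (46 + 6**2/4)**2 = (46 + (1/4)*36)**2 = (46 + 9)**2 = 55**2 = 3025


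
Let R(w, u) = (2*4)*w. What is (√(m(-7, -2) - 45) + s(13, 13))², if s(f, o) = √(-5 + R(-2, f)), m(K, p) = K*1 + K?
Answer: -80 - 2*√1239 ≈ -150.40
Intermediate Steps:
R(w, u) = 8*w
m(K, p) = 2*K (m(K, p) = K + K = 2*K)
s(f, o) = I*√21 (s(f, o) = √(-5 + 8*(-2)) = √(-5 - 16) = √(-21) = I*√21)
(√(m(-7, -2) - 45) + s(13, 13))² = (√(2*(-7) - 45) + I*√21)² = (√(-14 - 45) + I*√21)² = (√(-59) + I*√21)² = (I*√59 + I*√21)² = (I*√21 + I*√59)²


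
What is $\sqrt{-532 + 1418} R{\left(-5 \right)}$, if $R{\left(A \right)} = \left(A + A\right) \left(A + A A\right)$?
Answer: $- 200 \sqrt{886} \approx -5953.1$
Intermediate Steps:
$R{\left(A \right)} = 2 A \left(A + A^{2}\right)$
$\sqrt{-532 + 1418} R{\left(-5 \right)} = \sqrt{-532 + 1418} \cdot 2 \left(-5\right)^{2} \left(1 - 5\right) = \sqrt{886} \cdot 2 \cdot 25 \left(-4\right) = \sqrt{886} \left(-200\right) = - 200 \sqrt{886}$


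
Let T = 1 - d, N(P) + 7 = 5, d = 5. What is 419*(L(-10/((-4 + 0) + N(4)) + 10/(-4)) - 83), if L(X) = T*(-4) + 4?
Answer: -26397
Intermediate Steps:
N(P) = -2 (N(P) = -7 + 5 = -2)
T = -4 (T = 1 - 1*5 = 1 - 5 = -4)
L(X) = 20 (L(X) = -4*(-4) + 4 = 16 + 4 = 20)
419*(L(-10/((-4 + 0) + N(4)) + 10/(-4)) - 83) = 419*(20 - 83) = 419*(-63) = -26397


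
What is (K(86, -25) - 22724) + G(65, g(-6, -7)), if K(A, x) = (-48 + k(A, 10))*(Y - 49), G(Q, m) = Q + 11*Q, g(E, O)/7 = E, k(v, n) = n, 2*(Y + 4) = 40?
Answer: -20690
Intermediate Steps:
Y = 16 (Y = -4 + (½)*40 = -4 + 20 = 16)
g(E, O) = 7*E
G(Q, m) = 12*Q
K(A, x) = 1254 (K(A, x) = (-48 + 10)*(16 - 49) = -38*(-33) = 1254)
(K(86, -25) - 22724) + G(65, g(-6, -7)) = (1254 - 22724) + 12*65 = -21470 + 780 = -20690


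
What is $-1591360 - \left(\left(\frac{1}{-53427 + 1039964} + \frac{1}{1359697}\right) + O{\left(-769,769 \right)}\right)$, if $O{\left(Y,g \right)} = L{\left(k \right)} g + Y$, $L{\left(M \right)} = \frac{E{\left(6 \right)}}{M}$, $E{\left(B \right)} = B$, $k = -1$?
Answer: $- \frac{111969258277500873}{70599547331} \approx -1.586 \cdot 10^{6}$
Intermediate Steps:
$L{\left(M \right)} = \frac{6}{M}$
$O{\left(Y,g \right)} = Y - 6 g$ ($O{\left(Y,g \right)} = \frac{6}{-1} g + Y = 6 \left(-1\right) g + Y = - 6 g + Y = Y - 6 g$)
$-1591360 - \left(\left(\frac{1}{-53427 + 1039964} + \frac{1}{1359697}\right) + O{\left(-769,769 \right)}\right) = -1591360 - \left(\left(\frac{1}{-53427 + 1039964} + \frac{1}{1359697}\right) - 5383\right) = -1591360 - \left(\left(\frac{1}{986537} + \frac{1}{1359697}\right) - 5383\right) = -1591360 - \left(\frac{123486}{70599547331} - 5383\right) = -1591360 - - \frac{380037363159287}{70599547331} = -1591360 + \frac{380037363159287}{70599547331} = - \frac{111969258277500873}{70599547331}$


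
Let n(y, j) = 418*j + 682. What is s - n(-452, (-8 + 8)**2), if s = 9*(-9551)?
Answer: -86641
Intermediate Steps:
s = -85959
n(y, j) = 682 + 418*j
s - n(-452, (-8 + 8)**2) = -85959 - (682 + 418*(-8 + 8)**2) = -85959 - (682 + 418*0**2) = -85959 - (682 + 418*0) = -85959 - (682 + 0) = -85959 - 1*682 = -85959 - 682 = -86641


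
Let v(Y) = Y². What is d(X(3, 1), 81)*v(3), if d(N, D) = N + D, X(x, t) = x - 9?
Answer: 675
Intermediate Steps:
X(x, t) = -9 + x
d(N, D) = D + N
d(X(3, 1), 81)*v(3) = (81 + (-9 + 3))*3² = (81 - 6)*9 = 75*9 = 675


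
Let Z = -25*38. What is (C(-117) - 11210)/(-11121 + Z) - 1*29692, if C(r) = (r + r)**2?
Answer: -358455678/12071 ≈ -29696.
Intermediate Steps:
Z = -950
C(r) = 4*r**2 (C(r) = (2*r)**2 = 4*r**2)
(C(-117) - 11210)/(-11121 + Z) - 1*29692 = (4*(-117)**2 - 11210)/(-11121 - 950) - 1*29692 = (4*13689 - 11210)/(-12071) - 29692 = (54756 - 11210)*(-1/12071) - 29692 = 43546*(-1/12071) - 29692 = -43546/12071 - 29692 = -358455678/12071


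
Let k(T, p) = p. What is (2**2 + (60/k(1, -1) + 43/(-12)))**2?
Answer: 511225/144 ≈ 3550.2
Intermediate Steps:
(2**2 + (60/k(1, -1) + 43/(-12)))**2 = (2**2 + (60/(-1) + 43/(-12)))**2 = (4 + (60*(-1) + 43*(-1/12)))**2 = (4 + (-60 - 43/12))**2 = (4 - 763/12)**2 = (-715/12)**2 = 511225/144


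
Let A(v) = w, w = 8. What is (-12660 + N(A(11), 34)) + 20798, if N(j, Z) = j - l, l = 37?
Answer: 8109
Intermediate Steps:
A(v) = 8
N(j, Z) = -37 + j (N(j, Z) = j - 1*37 = j - 37 = -37 + j)
(-12660 + N(A(11), 34)) + 20798 = (-12660 + (-37 + 8)) + 20798 = (-12660 - 29) + 20798 = -12689 + 20798 = 8109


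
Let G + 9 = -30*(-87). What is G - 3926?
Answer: -1325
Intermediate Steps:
G = 2601 (G = -9 - 30*(-87) = -9 + 2610 = 2601)
G - 3926 = 2601 - 3926 = -1325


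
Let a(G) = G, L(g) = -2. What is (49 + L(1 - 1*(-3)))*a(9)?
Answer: 423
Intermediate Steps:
(49 + L(1 - 1*(-3)))*a(9) = (49 - 2)*9 = 47*9 = 423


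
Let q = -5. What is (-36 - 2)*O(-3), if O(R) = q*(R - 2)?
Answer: -950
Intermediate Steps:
O(R) = 10 - 5*R (O(R) = -5*(R - 2) = -5*(-2 + R) = 10 - 5*R)
(-36 - 2)*O(-3) = (-36 - 2)*(10 - 5*(-3)) = -38*(10 + 15) = -38*25 = -950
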